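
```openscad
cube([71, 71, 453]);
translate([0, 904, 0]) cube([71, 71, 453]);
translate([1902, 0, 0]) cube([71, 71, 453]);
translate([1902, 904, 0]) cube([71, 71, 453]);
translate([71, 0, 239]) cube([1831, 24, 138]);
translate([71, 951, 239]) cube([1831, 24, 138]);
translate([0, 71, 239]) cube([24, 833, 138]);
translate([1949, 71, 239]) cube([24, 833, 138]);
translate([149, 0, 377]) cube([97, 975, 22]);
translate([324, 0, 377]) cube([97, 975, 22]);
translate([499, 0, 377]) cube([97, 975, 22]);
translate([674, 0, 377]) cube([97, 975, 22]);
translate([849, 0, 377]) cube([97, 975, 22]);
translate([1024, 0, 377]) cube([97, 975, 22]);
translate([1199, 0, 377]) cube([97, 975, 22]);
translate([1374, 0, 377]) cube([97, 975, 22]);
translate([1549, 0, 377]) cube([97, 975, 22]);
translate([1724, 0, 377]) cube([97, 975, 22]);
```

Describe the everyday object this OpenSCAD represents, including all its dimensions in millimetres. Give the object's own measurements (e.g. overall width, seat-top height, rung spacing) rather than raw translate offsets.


A bed frame 1973 mm long (x) by 975 mm wide (y). Four 71×71 mm corner posts, 453 mm tall, at the corners of the footprint. Four rails of 24 mm thickness and 138 mm height run between adjacent posts with their undersides at z = 239 mm, their outer faces flush with the outside of the frame (the two x-running rails run between the posts' inner faces; the two y-running rails run between the posts' inner faces). 10 slats, each 97 mm wide (x) and 22 mm thick, lie across the top of the two x-running rails, running the full 975 mm width of the frame in y; along x they sit between the end posts with a 78 mm gap after the −x posts and between neighbouring slats, leaving 81 mm before the +x posts.


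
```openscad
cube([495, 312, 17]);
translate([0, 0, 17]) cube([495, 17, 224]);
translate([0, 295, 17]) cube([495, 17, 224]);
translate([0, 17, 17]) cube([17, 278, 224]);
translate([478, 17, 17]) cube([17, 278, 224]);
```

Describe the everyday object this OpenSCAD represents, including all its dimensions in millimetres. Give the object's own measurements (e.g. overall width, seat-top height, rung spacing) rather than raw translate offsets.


An open-topped rectangular box: outside dimensions 495×312×241 mm, with a uniform wall and base thickness of 17 mm. The base is a full 495×312 slab on the floor; four walls sit on top of the base. The front and back walls (the −y and +y sides) span the full width; the two side walls fit between them.


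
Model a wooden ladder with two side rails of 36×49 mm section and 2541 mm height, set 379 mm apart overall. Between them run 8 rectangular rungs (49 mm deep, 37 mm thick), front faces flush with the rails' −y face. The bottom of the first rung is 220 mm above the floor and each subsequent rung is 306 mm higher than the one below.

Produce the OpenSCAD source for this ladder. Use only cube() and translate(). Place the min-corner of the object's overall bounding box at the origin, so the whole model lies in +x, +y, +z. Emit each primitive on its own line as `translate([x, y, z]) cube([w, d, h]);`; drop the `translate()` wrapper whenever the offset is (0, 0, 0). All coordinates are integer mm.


cube([36, 49, 2541]);
translate([343, 0, 0]) cube([36, 49, 2541]);
translate([36, 0, 220]) cube([307, 49, 37]);
translate([36, 0, 526]) cube([307, 49, 37]);
translate([36, 0, 832]) cube([307, 49, 37]);
translate([36, 0, 1138]) cube([307, 49, 37]);
translate([36, 0, 1444]) cube([307, 49, 37]);
translate([36, 0, 1750]) cube([307, 49, 37]);
translate([36, 0, 2056]) cube([307, 49, 37]);
translate([36, 0, 2362]) cube([307, 49, 37]);


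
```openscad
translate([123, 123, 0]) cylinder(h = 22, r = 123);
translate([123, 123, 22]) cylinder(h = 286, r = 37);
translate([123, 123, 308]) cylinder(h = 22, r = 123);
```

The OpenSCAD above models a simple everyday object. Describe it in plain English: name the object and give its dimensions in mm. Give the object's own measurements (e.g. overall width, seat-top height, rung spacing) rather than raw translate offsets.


A spool: two coaxial disc flanges of radius 123 mm and thickness 22 mm, joined by a core cylinder of radius 37 mm and height 286 mm. The lower flange rests on z = 0 and the three cylinders share a vertical axis.


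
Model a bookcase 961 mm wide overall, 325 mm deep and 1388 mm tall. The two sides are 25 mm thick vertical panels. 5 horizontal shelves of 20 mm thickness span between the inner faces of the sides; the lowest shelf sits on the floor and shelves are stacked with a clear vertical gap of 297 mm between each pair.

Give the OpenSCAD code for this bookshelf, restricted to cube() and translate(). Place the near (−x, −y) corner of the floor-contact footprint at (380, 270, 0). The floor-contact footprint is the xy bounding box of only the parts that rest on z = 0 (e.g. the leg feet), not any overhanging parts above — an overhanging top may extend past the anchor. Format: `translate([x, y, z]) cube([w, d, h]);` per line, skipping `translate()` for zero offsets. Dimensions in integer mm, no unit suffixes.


translate([380, 270, 0]) cube([25, 325, 1388]);
translate([1316, 270, 0]) cube([25, 325, 1388]);
translate([405, 270, 0]) cube([911, 325, 20]);
translate([405, 270, 317]) cube([911, 325, 20]);
translate([405, 270, 634]) cube([911, 325, 20]);
translate([405, 270, 951]) cube([911, 325, 20]);
translate([405, 270, 1268]) cube([911, 325, 20]);


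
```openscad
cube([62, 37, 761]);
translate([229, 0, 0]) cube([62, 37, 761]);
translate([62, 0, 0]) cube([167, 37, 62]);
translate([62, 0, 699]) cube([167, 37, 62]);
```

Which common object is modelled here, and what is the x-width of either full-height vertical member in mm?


A picture frame. The border width is 62 mm.

Four thin pieces enclosing a rectangular opening — a picture frame. The two full-height stiles are 761 mm tall; the top rail sits at z = 699 and is 62 mm tall, so the border above the opening is 761 − 699 = 62 mm, matching the stile x-width.


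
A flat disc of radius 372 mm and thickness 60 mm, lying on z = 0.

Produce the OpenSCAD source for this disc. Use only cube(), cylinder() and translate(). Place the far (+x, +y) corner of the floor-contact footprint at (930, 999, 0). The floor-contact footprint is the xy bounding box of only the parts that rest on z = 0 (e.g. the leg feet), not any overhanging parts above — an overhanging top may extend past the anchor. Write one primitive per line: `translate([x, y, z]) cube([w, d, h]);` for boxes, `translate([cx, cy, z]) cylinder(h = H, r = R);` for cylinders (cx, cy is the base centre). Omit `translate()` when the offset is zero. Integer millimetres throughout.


translate([558, 627, 0]) cylinder(h = 60, r = 372);


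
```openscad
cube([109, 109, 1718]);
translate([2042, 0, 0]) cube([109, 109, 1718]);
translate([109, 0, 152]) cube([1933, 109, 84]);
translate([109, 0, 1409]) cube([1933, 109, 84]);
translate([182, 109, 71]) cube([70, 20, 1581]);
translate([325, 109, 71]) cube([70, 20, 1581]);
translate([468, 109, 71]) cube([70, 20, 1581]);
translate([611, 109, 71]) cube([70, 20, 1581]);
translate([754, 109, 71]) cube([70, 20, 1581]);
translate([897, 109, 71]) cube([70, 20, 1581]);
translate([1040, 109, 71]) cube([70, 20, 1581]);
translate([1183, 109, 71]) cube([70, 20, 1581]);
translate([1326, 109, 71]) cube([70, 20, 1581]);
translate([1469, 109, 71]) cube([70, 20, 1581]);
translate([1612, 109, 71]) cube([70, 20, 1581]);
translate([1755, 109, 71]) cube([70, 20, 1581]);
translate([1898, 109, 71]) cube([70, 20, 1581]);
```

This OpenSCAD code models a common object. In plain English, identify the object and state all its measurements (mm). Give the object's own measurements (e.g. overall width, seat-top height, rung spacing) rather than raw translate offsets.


A fence section. Two 109×109 mm posts, 1718 mm tall, stand on the floor with a clear span of 1933 mm between their inner faces. Two horizontal rails of 109×84 mm section span the gap between the posts with their undersides at z = 152 mm and z = 1409 mm, flush with the posts' −y face. 13 pickets, each 70 mm wide, 20 mm thick and 1581 mm tall, are fixed to the +y face of the rails with their bottoms at z = 71 mm, spaced across the span with a 73 mm gap after the −x post and between neighbouring pickets, with 74 mm left before the +x post.


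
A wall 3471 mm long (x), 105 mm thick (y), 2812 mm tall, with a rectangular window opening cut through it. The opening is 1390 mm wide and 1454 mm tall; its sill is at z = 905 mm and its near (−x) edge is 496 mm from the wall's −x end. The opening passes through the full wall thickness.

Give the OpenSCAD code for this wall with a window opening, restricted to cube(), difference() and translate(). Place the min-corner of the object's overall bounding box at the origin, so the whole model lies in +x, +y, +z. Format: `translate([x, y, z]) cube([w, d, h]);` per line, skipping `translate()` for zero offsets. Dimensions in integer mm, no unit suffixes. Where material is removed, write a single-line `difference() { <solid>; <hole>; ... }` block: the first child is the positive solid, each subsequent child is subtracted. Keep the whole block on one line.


difference() { cube([3471, 105, 2812]); translate([496, 0, 905]) cube([1390, 105, 1454]); }


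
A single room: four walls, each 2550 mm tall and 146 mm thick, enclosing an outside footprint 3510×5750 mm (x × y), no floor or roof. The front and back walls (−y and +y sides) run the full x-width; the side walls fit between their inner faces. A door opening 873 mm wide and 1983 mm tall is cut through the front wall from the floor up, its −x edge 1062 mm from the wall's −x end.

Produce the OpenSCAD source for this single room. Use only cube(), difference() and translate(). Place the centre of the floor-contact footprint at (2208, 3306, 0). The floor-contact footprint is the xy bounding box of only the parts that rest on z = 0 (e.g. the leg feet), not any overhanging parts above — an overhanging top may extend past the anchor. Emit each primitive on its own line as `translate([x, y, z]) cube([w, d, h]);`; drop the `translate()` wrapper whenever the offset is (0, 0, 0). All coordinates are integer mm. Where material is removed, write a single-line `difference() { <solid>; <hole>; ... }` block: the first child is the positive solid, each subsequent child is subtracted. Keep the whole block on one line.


difference() { translate([453, 431, 0]) cube([3510, 146, 2550]); translate([1515, 431, 0]) cube([873, 146, 1983]); }
translate([453, 6035, 0]) cube([3510, 146, 2550]);
translate([453, 577, 0]) cube([146, 5458, 2550]);
translate([3817, 577, 0]) cube([146, 5458, 2550]);


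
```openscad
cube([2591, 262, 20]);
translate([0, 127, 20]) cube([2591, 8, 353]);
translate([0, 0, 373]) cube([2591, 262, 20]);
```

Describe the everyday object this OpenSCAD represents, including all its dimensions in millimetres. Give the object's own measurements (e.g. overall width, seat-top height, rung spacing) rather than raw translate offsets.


An I-beam lying along x, 2591 mm long. Overall section height 393 mm. Two flanges 262 mm wide (y) and 20 mm thick, one on the floor and one at the top; a web 8 mm thick runs between them, centred on the flange width.


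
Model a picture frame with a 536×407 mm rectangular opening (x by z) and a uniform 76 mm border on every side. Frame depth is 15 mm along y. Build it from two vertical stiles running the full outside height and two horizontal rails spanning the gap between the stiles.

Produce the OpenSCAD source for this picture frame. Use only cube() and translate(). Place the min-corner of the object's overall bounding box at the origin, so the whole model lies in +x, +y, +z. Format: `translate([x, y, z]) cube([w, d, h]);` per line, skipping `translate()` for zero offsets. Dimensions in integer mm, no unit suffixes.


cube([76, 15, 559]);
translate([612, 0, 0]) cube([76, 15, 559]);
translate([76, 0, 0]) cube([536, 15, 76]);
translate([76, 0, 483]) cube([536, 15, 76]);


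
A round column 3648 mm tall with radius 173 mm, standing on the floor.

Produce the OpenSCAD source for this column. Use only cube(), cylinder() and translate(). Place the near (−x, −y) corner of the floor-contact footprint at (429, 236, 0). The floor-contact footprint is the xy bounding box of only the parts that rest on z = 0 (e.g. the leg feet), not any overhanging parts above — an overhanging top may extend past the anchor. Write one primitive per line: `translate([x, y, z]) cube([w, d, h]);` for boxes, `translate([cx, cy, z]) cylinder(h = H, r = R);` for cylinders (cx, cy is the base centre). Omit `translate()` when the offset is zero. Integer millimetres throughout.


translate([602, 409, 0]) cylinder(h = 3648, r = 173);


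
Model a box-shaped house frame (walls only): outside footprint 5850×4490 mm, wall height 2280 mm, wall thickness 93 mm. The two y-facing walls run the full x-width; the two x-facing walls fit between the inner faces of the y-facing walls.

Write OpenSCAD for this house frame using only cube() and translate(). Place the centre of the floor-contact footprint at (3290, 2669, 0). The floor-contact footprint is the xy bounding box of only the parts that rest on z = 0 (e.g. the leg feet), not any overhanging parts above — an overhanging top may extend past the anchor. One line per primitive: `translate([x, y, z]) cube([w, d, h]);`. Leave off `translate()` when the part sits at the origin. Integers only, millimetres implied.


translate([365, 424, 0]) cube([5850, 93, 2280]);
translate([365, 4821, 0]) cube([5850, 93, 2280]);
translate([365, 517, 0]) cube([93, 4304, 2280]);
translate([6122, 517, 0]) cube([93, 4304, 2280]);


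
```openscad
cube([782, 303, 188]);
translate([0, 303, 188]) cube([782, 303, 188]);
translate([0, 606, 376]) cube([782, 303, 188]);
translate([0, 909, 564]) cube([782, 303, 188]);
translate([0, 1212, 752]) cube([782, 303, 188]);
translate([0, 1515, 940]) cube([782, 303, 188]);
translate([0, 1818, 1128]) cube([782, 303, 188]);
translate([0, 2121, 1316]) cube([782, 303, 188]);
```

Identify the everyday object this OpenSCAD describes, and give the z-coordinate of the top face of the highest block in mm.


A staircase. The total rise is 1504 mm.

8 identical blocks, each offset up and back from the previous — a staircase. Each step is 188 mm tall and there are 8 of them, so the total rise is 8 × 188 = 1504 mm.


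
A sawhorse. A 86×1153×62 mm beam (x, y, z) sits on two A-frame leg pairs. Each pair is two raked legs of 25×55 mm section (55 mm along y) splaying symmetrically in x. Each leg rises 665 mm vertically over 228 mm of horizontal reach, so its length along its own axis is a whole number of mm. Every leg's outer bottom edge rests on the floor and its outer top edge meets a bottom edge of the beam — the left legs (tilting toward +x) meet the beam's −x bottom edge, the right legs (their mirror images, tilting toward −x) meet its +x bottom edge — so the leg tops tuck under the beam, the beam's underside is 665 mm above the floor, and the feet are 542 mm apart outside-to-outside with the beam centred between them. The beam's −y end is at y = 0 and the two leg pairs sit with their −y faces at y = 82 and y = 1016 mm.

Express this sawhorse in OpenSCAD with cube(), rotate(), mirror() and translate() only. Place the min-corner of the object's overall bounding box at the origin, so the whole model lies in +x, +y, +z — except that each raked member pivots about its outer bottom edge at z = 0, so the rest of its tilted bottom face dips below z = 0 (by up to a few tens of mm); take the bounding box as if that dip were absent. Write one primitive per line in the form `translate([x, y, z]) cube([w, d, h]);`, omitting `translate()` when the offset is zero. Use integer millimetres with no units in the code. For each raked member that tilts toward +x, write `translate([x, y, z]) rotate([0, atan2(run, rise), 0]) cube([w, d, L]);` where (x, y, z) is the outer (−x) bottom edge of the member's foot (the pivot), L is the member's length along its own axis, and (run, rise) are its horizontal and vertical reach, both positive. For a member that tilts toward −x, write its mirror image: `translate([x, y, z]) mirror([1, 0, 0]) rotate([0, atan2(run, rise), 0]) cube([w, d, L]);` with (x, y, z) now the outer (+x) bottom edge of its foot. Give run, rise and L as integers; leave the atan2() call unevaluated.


translate([228, 0, 665]) cube([86, 1153, 62]);
translate([0, 82, 0]) rotate([0, atan2(228, 665), 0]) cube([25, 55, 703]);
translate([542, 82, 0]) mirror([1, 0, 0]) rotate([0, atan2(228, 665), 0]) cube([25, 55, 703]);
translate([0, 1016, 0]) rotate([0, atan2(228, 665), 0]) cube([25, 55, 703]);
translate([542, 1016, 0]) mirror([1, 0, 0]) rotate([0, atan2(228, 665), 0]) cube([25, 55, 703]);


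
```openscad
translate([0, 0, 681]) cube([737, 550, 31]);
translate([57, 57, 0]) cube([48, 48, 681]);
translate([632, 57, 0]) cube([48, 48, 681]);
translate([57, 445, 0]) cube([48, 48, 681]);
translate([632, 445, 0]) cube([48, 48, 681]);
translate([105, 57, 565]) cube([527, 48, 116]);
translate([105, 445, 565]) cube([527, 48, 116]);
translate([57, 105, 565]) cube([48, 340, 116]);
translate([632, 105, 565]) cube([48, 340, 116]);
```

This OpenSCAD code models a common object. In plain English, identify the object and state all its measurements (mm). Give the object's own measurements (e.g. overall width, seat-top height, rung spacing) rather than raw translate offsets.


A rectangular dining table. The top is 737×550×31 mm with its upper surface at z = 712 mm. It stands on four 48×48 mm square legs, each inset 57 mm from the nearest pair of top edges, running from the floor to the underside of the top. Four apron rails, 48 mm thick and 116 mm tall, run between adjacent legs with their top edges flush with the underside of the top and their outer faces flush with the legs' outer faces.


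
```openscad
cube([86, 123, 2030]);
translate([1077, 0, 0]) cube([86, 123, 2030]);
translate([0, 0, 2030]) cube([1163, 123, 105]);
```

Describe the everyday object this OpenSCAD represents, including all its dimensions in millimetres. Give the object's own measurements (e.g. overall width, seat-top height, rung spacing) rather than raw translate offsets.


A door frame. The clear opening is 991 mm wide and 2030 mm high. Two 86 mm wide jambs, 123 mm deep, stand either side of the opening from the floor to the top of the opening. A 105 mm thick head sits across the top of both jambs, spanning the full outside width of the frame.


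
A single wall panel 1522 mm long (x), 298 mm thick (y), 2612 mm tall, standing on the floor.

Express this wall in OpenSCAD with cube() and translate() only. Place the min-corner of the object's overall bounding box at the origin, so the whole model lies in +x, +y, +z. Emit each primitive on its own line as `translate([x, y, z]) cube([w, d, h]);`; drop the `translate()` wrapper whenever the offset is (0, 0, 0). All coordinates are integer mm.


cube([1522, 298, 2612]);


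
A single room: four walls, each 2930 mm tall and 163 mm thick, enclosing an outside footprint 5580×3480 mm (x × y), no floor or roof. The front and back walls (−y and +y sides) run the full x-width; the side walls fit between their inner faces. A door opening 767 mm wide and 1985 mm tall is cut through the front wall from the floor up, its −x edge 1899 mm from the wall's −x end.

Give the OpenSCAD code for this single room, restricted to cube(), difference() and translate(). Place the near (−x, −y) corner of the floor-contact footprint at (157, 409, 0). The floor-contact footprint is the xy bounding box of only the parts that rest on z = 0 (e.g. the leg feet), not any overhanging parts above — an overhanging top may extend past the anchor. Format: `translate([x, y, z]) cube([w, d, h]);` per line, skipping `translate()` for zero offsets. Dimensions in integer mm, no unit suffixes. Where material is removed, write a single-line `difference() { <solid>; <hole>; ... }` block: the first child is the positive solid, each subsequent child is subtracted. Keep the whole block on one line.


difference() { translate([157, 409, 0]) cube([5580, 163, 2930]); translate([2056, 409, 0]) cube([767, 163, 1985]); }
translate([157, 3726, 0]) cube([5580, 163, 2930]);
translate([157, 572, 0]) cube([163, 3154, 2930]);
translate([5574, 572, 0]) cube([163, 3154, 2930]);


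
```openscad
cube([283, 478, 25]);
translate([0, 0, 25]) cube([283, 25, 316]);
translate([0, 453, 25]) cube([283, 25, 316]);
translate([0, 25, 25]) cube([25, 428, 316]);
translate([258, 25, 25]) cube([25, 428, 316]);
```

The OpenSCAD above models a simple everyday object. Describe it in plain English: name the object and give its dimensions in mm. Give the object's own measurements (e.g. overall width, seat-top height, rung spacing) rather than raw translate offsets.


An open-topped rectangular box: outside dimensions 283×478×341 mm, with a uniform wall and base thickness of 25 mm. The base is a full 283×478 slab on the floor; four walls sit on top of the base. The front and back walls (the −y and +y sides) span the full width; the two side walls fit between them.


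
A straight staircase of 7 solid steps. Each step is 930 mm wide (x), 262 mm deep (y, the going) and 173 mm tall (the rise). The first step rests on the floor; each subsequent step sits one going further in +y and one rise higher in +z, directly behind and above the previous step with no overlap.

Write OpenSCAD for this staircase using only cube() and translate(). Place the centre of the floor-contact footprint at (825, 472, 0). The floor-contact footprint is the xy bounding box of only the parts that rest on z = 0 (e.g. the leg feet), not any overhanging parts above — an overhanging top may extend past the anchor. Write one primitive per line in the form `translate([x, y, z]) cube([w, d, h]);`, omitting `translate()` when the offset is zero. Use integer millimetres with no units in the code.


translate([360, 341, 0]) cube([930, 262, 173]);
translate([360, 603, 173]) cube([930, 262, 173]);
translate([360, 865, 346]) cube([930, 262, 173]);
translate([360, 1127, 519]) cube([930, 262, 173]);
translate([360, 1389, 692]) cube([930, 262, 173]);
translate([360, 1651, 865]) cube([930, 262, 173]);
translate([360, 1913, 1038]) cube([930, 262, 173]);


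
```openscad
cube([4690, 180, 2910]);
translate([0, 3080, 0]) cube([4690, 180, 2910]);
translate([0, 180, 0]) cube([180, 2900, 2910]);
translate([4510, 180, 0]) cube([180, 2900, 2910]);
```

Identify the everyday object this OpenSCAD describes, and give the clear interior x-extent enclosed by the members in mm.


A house (or room) frame. The interior width is 4330 mm.

Four 2910 mm walls enclosing a rectangle with no floor or roof — a room or house frame. Outside width is 4690 mm and wall thickness is 180 mm, so the interior width is 4690 − 2 × 180 = 4330 mm.


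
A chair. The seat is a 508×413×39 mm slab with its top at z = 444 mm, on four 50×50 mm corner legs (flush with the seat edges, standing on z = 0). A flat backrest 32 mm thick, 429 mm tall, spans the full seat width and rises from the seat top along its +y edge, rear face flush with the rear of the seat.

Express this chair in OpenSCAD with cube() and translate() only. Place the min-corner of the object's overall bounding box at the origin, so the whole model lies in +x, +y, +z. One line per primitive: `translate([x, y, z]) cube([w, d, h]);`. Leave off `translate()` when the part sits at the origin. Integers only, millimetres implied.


// leg_h = 444 - 39 = 405
translate([0, 0, 405]) cube([508, 413, 39]);
cube([50, 50, 405]);
translate([458, 0, 0]) cube([50, 50, 405]);
translate([0, 363, 0]) cube([50, 50, 405]);
translate([458, 363, 0]) cube([50, 50, 405]);
translate([0, 381, 444]) cube([508, 32, 429]);


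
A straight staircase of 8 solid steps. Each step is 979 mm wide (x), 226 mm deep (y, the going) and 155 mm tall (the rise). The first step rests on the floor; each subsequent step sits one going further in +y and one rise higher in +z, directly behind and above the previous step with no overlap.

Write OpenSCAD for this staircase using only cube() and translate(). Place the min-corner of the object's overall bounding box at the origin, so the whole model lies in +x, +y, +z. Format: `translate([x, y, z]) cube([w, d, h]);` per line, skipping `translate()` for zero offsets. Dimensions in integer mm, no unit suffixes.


cube([979, 226, 155]);
translate([0, 226, 155]) cube([979, 226, 155]);
translate([0, 452, 310]) cube([979, 226, 155]);
translate([0, 678, 465]) cube([979, 226, 155]);
translate([0, 904, 620]) cube([979, 226, 155]);
translate([0, 1130, 775]) cube([979, 226, 155]);
translate([0, 1356, 930]) cube([979, 226, 155]);
translate([0, 1582, 1085]) cube([979, 226, 155]);


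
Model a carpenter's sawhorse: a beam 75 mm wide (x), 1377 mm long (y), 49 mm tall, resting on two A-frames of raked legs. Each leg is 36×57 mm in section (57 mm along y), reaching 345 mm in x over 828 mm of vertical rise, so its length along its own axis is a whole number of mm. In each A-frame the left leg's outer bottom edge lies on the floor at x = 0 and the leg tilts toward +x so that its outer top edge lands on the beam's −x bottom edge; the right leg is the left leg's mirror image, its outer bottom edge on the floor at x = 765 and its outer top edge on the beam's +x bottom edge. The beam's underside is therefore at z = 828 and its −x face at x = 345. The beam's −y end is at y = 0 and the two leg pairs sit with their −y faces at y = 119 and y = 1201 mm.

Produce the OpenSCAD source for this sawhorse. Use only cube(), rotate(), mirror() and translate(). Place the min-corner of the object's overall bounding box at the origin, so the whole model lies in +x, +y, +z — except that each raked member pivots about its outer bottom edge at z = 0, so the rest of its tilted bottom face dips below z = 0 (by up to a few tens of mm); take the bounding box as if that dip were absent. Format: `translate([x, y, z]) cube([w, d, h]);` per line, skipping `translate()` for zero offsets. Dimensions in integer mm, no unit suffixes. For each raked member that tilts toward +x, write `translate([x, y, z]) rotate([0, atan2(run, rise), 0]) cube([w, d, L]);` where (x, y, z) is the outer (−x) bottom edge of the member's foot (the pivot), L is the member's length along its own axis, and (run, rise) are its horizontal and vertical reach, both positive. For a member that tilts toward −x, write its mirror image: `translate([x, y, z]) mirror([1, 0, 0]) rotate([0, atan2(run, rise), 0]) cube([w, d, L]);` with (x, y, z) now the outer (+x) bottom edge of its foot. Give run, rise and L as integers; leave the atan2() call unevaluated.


// leg length = √(345² + 828²) = 897
// right-leg outer foot x = 2·345 + 75 = 765
// beam min-corner = (345, 0, 828)
translate([345, 0, 828]) cube([75, 1377, 49]);
translate([0, 119, 0]) rotate([0, atan2(345, 828), 0]) cube([36, 57, 897]);
translate([765, 119, 0]) mirror([1, 0, 0]) rotate([0, atan2(345, 828), 0]) cube([36, 57, 897]);
translate([0, 1201, 0]) rotate([0, atan2(345, 828), 0]) cube([36, 57, 897]);
translate([765, 1201, 0]) mirror([1, 0, 0]) rotate([0, atan2(345, 828), 0]) cube([36, 57, 897]);


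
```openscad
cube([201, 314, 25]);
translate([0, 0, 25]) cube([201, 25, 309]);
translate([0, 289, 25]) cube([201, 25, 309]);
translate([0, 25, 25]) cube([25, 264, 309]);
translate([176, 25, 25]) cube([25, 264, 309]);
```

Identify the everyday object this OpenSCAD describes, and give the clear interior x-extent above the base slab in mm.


An open box. The internal width is 151 mm.

A 201×314 base slab with four walls standing on it — an open box. The base is 201 mm wide and the walls are 25 mm thick, so the internal width is 201 − 2 × 25 = 151 mm.


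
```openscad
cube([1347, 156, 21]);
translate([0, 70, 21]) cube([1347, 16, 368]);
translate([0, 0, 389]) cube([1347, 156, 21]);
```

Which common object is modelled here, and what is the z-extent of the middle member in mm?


An I-beam. The web height is 368 mm.

Two wide flanges with a thin centred web — an I-beam. Overall 410 mm minus two 21 mm flanges gives a web of 410 − 2·21 = 368 mm.


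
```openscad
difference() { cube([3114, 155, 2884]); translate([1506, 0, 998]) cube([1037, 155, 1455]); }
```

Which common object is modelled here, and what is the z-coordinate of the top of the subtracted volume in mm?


A wall with a window opening. The window head height is 2453 mm.

A wall with a rectangular opening subtracted — a window. Sill at z = 998, opening 1455 mm tall, so the head is at 998 + 1455 = 2453 mm.


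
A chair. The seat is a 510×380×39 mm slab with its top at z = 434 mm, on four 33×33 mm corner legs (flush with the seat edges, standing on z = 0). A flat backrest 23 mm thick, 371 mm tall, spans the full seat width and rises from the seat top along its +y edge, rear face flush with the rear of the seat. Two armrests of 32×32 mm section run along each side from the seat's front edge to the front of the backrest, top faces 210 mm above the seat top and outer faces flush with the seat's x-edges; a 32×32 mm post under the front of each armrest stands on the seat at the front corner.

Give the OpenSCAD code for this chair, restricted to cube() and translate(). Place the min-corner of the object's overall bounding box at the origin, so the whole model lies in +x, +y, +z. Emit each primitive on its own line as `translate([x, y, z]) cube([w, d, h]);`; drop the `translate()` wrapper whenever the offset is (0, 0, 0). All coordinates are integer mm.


// leg_h = 434 - 39 = 395
// arm post h = 210 - 32 = 178
translate([0, 0, 395]) cube([510, 380, 39]);
cube([33, 33, 395]);
translate([477, 0, 0]) cube([33, 33, 395]);
translate([0, 347, 0]) cube([33, 33, 395]);
translate([477, 347, 0]) cube([33, 33, 395]);
translate([0, 357, 434]) cube([510, 23, 371]);
translate([0, 0, 612]) cube([32, 357, 32]);
translate([478, 0, 612]) cube([32, 357, 32]);
translate([0, 0, 434]) cube([32, 32, 178]);
translate([478, 0, 434]) cube([32, 32, 178]);


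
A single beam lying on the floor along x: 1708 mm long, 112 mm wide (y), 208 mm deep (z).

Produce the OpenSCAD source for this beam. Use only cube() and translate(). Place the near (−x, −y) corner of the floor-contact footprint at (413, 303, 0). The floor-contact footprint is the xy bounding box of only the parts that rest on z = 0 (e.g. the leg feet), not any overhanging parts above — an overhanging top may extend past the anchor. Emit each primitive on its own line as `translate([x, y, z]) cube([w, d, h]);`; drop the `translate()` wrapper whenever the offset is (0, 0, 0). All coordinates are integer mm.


translate([413, 303, 0]) cube([1708, 112, 208]);


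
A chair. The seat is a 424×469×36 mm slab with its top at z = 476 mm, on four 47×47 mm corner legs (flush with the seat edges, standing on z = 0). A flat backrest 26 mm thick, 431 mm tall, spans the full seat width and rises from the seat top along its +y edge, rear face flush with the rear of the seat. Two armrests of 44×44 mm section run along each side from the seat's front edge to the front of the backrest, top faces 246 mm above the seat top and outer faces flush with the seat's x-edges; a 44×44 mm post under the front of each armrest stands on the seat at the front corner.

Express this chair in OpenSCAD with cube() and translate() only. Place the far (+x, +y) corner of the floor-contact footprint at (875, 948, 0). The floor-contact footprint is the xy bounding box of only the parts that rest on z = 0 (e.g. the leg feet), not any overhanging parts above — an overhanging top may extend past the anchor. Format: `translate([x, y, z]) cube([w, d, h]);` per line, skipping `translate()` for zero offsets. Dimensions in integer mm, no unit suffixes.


translate([451, 479, 440]) cube([424, 469, 36]);
translate([451, 479, 0]) cube([47, 47, 440]);
translate([828, 479, 0]) cube([47, 47, 440]);
translate([451, 901, 0]) cube([47, 47, 440]);
translate([828, 901, 0]) cube([47, 47, 440]);
translate([451, 922, 476]) cube([424, 26, 431]);
translate([451, 479, 678]) cube([44, 443, 44]);
translate([831, 479, 678]) cube([44, 443, 44]);
translate([451, 479, 476]) cube([44, 44, 202]);
translate([831, 479, 476]) cube([44, 44, 202]);


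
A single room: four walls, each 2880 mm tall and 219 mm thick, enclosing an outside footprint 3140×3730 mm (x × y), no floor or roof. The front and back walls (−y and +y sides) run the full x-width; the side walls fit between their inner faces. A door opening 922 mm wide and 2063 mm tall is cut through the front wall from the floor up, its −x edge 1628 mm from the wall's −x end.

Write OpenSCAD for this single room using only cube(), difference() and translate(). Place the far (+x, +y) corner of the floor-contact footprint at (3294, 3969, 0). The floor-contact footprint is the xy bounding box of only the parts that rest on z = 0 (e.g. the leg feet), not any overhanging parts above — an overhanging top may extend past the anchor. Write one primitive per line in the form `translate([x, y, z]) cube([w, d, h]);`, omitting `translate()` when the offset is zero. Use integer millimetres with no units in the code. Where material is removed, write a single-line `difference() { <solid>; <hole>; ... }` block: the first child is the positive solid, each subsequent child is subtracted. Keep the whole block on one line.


difference() { translate([154, 239, 0]) cube([3140, 219, 2880]); translate([1782, 239, 0]) cube([922, 219, 2063]); }
translate([154, 3750, 0]) cube([3140, 219, 2880]);
translate([154, 458, 0]) cube([219, 3292, 2880]);
translate([3075, 458, 0]) cube([219, 3292, 2880]);


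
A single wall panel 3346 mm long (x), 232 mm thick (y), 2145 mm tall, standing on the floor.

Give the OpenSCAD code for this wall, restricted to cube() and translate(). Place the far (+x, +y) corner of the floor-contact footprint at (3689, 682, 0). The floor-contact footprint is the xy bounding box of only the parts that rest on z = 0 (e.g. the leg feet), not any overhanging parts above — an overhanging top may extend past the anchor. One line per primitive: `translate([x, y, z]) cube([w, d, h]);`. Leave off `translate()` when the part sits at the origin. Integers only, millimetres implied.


translate([343, 450, 0]) cube([3346, 232, 2145]);


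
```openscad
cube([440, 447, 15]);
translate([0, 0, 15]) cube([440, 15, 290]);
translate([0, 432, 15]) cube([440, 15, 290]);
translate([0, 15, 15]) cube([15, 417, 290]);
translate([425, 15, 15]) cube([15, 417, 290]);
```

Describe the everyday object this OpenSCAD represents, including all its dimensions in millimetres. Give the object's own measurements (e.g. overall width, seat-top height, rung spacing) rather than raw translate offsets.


An open-topped rectangular box: outside dimensions 440×447×305 mm, with a uniform wall and base thickness of 15 mm. The base is a full 440×447 slab on the floor; four walls sit on top of the base. The front and back walls (the −y and +y sides) span the full width; the two side walls fit between them.


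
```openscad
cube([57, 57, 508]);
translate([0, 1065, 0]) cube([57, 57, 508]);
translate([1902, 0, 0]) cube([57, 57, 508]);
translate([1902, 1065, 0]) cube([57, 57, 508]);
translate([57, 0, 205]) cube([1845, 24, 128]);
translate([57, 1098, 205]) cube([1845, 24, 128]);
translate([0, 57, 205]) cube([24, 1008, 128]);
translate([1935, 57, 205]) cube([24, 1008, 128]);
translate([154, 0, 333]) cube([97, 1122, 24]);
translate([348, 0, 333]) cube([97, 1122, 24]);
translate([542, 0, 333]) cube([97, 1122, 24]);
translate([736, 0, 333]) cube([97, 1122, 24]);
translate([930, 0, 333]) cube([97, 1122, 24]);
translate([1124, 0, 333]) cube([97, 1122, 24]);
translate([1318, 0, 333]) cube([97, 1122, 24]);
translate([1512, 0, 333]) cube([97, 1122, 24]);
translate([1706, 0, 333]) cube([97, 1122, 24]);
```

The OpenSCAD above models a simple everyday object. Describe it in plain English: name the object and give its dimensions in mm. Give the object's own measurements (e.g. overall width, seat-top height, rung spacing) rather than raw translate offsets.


A bed frame 1959 mm long (x) by 1122 mm wide (y). Four 57×57 mm corner posts, 508 mm tall, at the corners of the footprint. Four rails of 24 mm thickness and 128 mm height run between adjacent posts with their undersides at z = 205 mm, their outer faces flush with the outside of the frame (the two x-running rails run between the posts' inner faces; the two y-running rails run between the posts' inner faces). 9 slats, each 97 mm wide (x) and 24 mm thick, lie across the top of the two x-running rails, running the full 1122 mm width of the frame in y; along x they sit between the end posts with a 97 mm gap after the −x posts and between neighbouring slats, leaving 99 mm before the +x posts.


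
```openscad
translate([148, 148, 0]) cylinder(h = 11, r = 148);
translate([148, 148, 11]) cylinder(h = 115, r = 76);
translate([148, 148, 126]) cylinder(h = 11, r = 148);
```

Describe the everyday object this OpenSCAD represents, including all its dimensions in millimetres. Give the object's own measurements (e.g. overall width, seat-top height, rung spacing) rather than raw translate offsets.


A spool: two coaxial disc flanges of radius 148 mm and thickness 11 mm, joined by a core cylinder of radius 76 mm and height 115 mm. The lower flange rests on z = 0 and the three cylinders share a vertical axis.


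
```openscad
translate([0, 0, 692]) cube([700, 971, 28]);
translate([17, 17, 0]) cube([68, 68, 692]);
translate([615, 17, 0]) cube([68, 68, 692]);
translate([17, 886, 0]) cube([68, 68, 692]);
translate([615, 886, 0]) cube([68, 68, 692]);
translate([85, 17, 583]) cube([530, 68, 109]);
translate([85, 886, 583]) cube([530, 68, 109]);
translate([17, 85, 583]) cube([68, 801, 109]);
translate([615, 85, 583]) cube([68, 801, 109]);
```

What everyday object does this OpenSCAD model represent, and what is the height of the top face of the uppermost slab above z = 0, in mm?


A table. The table height is 720 mm.

A 700×971×28 slab sits at z = 692 on four 68 mm square posts — a table. The top surface is at 692 + 28 = 720 mm.


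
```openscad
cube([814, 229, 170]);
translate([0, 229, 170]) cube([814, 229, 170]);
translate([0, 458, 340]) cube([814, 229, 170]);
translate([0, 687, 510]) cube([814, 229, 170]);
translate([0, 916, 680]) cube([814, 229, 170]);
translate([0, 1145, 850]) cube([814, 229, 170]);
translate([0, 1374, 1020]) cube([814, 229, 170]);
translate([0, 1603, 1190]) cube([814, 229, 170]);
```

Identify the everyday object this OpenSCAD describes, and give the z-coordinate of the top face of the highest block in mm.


A staircase. The total rise is 1360 mm.

8 identical blocks, each offset up and back from the previous — a staircase. Each step is 170 mm tall and there are 8 of them, so the total rise is 8 × 170 = 1360 mm.


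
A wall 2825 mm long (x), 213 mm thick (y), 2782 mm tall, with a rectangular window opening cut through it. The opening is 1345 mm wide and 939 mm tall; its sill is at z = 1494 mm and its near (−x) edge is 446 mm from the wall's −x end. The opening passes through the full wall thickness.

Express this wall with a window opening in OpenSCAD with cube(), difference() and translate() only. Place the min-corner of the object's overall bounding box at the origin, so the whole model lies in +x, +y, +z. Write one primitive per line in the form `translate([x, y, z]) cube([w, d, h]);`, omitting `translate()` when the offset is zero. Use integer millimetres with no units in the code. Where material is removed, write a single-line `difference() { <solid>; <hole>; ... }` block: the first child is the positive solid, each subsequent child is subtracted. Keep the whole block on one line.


difference() { cube([2825, 213, 2782]); translate([446, 0, 1494]) cube([1345, 213, 939]); }


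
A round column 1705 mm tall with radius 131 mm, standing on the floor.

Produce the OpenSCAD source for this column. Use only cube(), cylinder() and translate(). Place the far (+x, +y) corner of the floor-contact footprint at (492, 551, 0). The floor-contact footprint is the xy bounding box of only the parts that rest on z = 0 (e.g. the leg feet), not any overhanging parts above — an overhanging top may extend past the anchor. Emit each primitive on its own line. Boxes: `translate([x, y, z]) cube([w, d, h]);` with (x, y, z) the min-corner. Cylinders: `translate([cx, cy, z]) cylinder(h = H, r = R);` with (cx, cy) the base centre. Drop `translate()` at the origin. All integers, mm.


translate([361, 420, 0]) cylinder(h = 1705, r = 131);
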